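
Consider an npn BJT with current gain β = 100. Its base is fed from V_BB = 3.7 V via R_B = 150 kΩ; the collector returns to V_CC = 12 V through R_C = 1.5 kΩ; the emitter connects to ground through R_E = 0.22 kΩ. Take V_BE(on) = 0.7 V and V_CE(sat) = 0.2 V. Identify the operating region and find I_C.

Assume active. Base-emitter loop: I_B = (V_BB − V_BE)/(R_B + (β+1)R_E) = (3.7 − 0.7)/(150 + 101×0.22) = 0.0174 mA.
I_C = β·I_B = 100×0.0174 = 1.74 mA.
V_CE = V_CC − I_C·R_C − I_E·R_E = 12 − 1.74×1.5 − 1.76×0.22 = 9 V > V_CE(sat), so the active-region assumption holds.

active; I_C ≈ 1.7 mA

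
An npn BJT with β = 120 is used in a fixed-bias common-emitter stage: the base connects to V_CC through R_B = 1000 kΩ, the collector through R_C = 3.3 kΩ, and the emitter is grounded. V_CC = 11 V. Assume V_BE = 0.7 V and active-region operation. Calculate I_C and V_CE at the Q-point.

Base loop: V_CC = I_B·R_B + V_BE, so I_B = (11 − 0.7)/1000 kΩ = 0.0103 mA.
In the active region I_C = β·I_B = 120 × 0.0103 = 1.24 mA.
Collector loop: V_CE = V_CC − I_C·R_C = 11 − 1.24×3.3 = 6.92 V.
Since V_CE = 6.92 V > V_CE(sat) ≈ 0.2 V, the transistor is in the active region as assumed.

I_C ≈ 1.2 mA, V_CE ≈ 6.9 V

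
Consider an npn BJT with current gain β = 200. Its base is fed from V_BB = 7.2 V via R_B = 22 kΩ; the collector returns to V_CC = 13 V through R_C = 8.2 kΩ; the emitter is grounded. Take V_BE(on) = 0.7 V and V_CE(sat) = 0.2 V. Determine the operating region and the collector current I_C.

Assume active: I_B = (7.2 − 0.7)/22 = 0.295 mA, giving I_C = β·I_B = 59.1 mA.
But then V_CE = 13 − 59.1×8.2 = -472 V < V_CE(sat) = 0.2 V — impossible in the active region.
So the transistor is saturated. With V_CE = 0.2 V, I_C = (V_CC − 0.2)/R_C = 12.8/8.2 = 1.56 mA.
Check: β·I_B = 59.1 mA > I_C = 1.56 mA, confirming saturation.

saturation; I_C ≈ 1.6 mA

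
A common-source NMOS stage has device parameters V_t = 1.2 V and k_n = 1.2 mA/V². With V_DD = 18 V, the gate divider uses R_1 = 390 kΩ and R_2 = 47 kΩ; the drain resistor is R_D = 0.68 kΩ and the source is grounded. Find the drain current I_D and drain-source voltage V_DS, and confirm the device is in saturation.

V_G = V_DD·R_2/(R_1+R_2) = 18×47/437 = 1.94 V. With the source grounded, V_GS = V_G = 1.94 V.
Assume saturation: I_D = (k_n/2)(V_GS − V_t)² = (1.2/2)×(1.94 − 1.2)² = 0.6×0.736² = 0.325 mA.
V_DS = V_DD − I_D·R_D = 18 − 0.325×0.68 = 17.8 V.
Saturation requires V_DS ≥ V_GS − V_t = 0.736 V; 17.8 ≥ 0.736 ✓.

I_D ≈ 0.32 mA, V_DS ≈ 18 V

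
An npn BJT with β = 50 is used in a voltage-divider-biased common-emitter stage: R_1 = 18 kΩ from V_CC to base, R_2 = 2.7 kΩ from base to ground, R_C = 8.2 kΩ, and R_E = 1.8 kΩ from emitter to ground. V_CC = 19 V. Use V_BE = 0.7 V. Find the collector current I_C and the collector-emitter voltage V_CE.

Thevenize the base divider: V_Th = V_CC·R_2/(R_1+R_2) = 19×2.7/20.7 = 2.48 V, R_Th = R_1‖R_2 = 2.35 kΩ.
Base-emitter loop: V_Th = I_B·R_Th + V_BE + (β+1)I_B·R_E, so I_B = (2.48 − 0.7) / (2.35 + 51×1.8) = 0.0189 mA.
I_C = β·I_B = 50×0.0189 = 0.944 mA, and I_E = (β+1)I_B = 0.963 mA.
V_CE = V_CC − I_C·R_C − I_E·R_E = 19 − 0.944×8.2 − 0.963×1.8 = 9.52 V.
V_CE = 9.52 V > 0.2 V confirms active-region operation.

I_C ≈ 0.94 mA, V_CE ≈ 9.5 V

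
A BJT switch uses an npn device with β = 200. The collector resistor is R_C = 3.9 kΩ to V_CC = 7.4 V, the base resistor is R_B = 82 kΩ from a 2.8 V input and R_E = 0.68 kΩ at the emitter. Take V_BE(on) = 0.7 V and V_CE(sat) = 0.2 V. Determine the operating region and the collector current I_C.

saturation; I_C ≈ 1.6 mA

Assume active: I_B = (2.8 − 0.7)/(82 + 201×0.68) = 0.0096 mA, I_C = β·I_B = 1.92 mA.
Then V_CE = 7.4 − 1.92×3.9 − 1.93×0.68 = -1.4 V < 0.2 V — the active assumption fails.
Re-solve with V_CE = 0.2 V. KCL at the emitter: V_E/R_E = (V_BB−0.7−V_E)/R_B + (V_CC−0.2−V_E)/R_C, giving V_E = 1.08 V.
I_C = (V_CC − 0.2 − V_E)/R_C = (7.2 − 1.08)/3.9 = 1.57 mA.
Check: I_B = (2.1 − 1.08)/82 = 0.0125 mA, and β·I_B = 2.5 mA > I_C, confirming saturation.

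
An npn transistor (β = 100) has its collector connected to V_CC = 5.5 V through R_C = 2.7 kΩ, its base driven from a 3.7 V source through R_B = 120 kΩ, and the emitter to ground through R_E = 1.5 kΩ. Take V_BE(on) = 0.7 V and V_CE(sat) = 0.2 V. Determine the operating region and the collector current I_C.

active; I_C ≈ 1.1 mA

Assume active. Base-emitter loop: I_B = (V_BB − V_BE)/(R_B + (β+1)R_E) = (3.7 − 0.7)/(120 + 101×1.5) = 0.011 mA.
I_C = β·I_B = 100×0.011 = 1.1 mA.
V_CE = V_CC − I_C·R_C − I_E·R_E = 5.5 − 1.1×2.7 − 1.12×1.5 = 0.843 V > V_CE(sat), so the active-region assumption holds.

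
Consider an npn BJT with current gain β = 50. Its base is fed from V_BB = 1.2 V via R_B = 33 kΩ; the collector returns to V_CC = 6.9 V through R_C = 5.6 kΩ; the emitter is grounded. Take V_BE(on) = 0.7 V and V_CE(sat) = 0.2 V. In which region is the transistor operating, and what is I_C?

active; I_C ≈ 0.76 mA

Assume active. Base-emitter loop: I_B = (V_BB − V_BE)/R_B = (1.2 − 0.7)/33 = 0.0152 mA.
I_C = β·I_B = 50×0.0152 = 0.758 mA.
V_CE = V_CC − I_C·R_C = 6.9 − 0.758×5.6 = 2.66 V > V_CE(sat), so the active-region assumption holds.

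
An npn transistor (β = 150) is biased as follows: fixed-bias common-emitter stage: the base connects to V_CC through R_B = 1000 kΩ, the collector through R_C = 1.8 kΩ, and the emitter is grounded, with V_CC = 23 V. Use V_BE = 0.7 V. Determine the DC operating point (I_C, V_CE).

I_C ≈ 3.3 mA, V_CE ≈ 17 V

Base loop: V_CC = I_B·R_B + V_BE, so I_B = (23 − 0.7)/1000 kΩ = 0.0223 mA.
In the active region I_C = β·I_B = 150 × 0.0223 = 3.35 mA.
Collector loop: V_CE = V_CC − I_C·R_C = 23 − 3.35×1.8 = 17 V.
Since V_CE = 17 V > V_CE(sat) ≈ 0.2 V, the transistor is in the active region as assumed.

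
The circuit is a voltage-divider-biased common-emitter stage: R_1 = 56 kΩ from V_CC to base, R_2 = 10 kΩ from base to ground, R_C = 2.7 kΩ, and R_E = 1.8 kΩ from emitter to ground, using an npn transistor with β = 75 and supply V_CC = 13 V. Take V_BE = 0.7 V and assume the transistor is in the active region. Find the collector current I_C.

Thevenize the base divider: V_Th = V_CC·R_2/(R_1+R_2) = 13×10/66 = 1.97 V, R_Th = R_1‖R_2 = 8.48 kΩ.
Base-emitter loop: V_Th = I_B·R_Th + V_BE + (β+1)I_B·R_E, so I_B = (1.97 − 0.7) / (8.48 + 76×1.8) = 0.00874 mA.
I_C = β·I_B = 75×0.00874 = 0.655 mA, and I_E = (β+1)I_B = 0.664 mA.
V_CE = V_CC − I_C·R_C − I_E·R_E = 13 − 0.655×2.7 − 0.664×1.8 = 10 V.
V_CE = 10 V > 0.2 V confirms active-region operation.

I_C ≈ 0.66 mA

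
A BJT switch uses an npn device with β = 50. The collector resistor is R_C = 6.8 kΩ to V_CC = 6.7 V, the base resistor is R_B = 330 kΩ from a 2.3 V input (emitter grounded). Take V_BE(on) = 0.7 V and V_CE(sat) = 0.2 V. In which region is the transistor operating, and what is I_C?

Assume active. Base-emitter loop: I_B = (V_BB − V_BE)/R_B = (2.3 − 0.7)/330 = 0.00485 mA.
I_C = β·I_B = 50×0.00485 = 0.242 mA.
V_CE = V_CC − I_C·R_C = 6.7 − 0.242×6.8 = 5.05 V > V_CE(sat), so the active-region assumption holds.

active; I_C ≈ 0.24 mA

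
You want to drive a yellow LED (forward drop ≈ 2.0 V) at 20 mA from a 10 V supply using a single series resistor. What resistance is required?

R ≈ 0.4 kΩ

The resistor drops V_S − V_D = 10 − 2.0 = 8 V at 20 mA.
R = 8 V / 20 mA = 0.4 kΩ.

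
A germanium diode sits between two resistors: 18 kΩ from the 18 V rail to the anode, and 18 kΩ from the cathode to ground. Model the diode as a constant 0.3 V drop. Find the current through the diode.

The two resistors are in series with the diode, so KVL gives 18 = I·18 + 0.3 + I·18.
I = (18 − 0.3) / (18 + 18) kΩ = 17.7 / 36 = 0.492 mA.

I ≈ 0.49 mA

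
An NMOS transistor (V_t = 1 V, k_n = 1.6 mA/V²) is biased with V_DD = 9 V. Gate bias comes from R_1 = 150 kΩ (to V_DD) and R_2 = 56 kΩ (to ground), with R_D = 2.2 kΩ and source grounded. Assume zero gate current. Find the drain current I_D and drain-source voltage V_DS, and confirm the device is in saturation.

V_G = V_DD·R_2/(R_1+R_2) = 9×56/206 = 2.45 V. With the source grounded, V_GS = V_G = 2.45 V.
Assume saturation: I_D = (k_n/2)(V_GS − V_t)² = (1.6/2)×(2.45 − 1)² = 0.8×1.45² = 1.67 mA.
V_DS = V_DD − I_D·R_D = 9 − 1.67×2.2 = 5.32 V.
Saturation requires V_DS ≥ V_GS − V_t = 1.45 V; 5.32 ≥ 1.45 ✓.

I_D ≈ 1.7 mA, V_DS ≈ 5.3 V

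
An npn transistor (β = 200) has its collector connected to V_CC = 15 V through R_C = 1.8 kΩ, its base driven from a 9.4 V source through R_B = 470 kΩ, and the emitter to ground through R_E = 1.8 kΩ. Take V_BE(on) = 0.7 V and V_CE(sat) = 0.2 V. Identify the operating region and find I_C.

active; I_C ≈ 2.1 mA

Assume active. Base-emitter loop: I_B = (V_BB − V_BE)/(R_B + (β+1)R_E) = (9.4 − 0.7)/(470 + 201×1.8) = 0.0105 mA.
I_C = β·I_B = 200×0.0105 = 2.09 mA.
V_CE = V_CC − I_C·R_C − I_E·R_E = 15 − 2.09×1.8 − 2.1×1.8 = 7.45 V > V_CE(sat), so the active-region assumption holds.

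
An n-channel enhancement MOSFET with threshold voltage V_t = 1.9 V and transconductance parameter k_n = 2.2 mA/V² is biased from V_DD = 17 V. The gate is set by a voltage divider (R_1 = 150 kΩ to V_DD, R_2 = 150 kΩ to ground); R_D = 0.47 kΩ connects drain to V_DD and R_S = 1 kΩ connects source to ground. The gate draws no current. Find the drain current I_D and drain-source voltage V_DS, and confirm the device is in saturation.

I_D ≈ 4.6 mA, V_DS ≈ 10 V

V_G = V_DD·R_2/(R_1+R_2) = 17×150/300 = 8.5 V.
Assume saturation: I_D = (k_n/2)(V_GS − V_t)² with V_GS = V_G − I_D·R_S = 8.5 − 1·I_D.
Substituting gives 1.1·I_D² − 15.5·I_D + 47.9 = 0, with roots I_D = 4.56 or 9.55 mA.
The root I_D = 9.55 mA gives V_GS = -1.05 V ≤ V_t, so take I_D = 4.56 mA.
Then V_GS = 3.94 V and V_DS = V_DD − I_D(R_D+R_S) = 17 − 4.56×1.47 = 10.3 V.
Saturation requires V_DS ≥ V_GS − V_t = 2.04 V; 10.3 ≥ 2.04 ✓.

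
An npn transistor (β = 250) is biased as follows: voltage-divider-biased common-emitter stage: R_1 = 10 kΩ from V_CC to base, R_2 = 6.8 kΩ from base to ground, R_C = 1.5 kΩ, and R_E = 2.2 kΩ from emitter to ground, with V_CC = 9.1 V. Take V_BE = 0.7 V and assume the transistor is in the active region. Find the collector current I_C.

I_C ≈ 1.3 mA

Thevenize the base divider: V_Th = V_CC·R_2/(R_1+R_2) = 9.1×6.8/16.8 = 3.68 V, R_Th = R_1‖R_2 = 4.05 kΩ.
Base-emitter loop: V_Th = I_B·R_Th + V_BE + (β+1)I_B·R_E, so I_B = (3.68 − 0.7) / (4.05 + 251×2.2) = 0.00536 mA.
I_C = β·I_B = 250×0.00536 = 1.34 mA, and I_E = (β+1)I_B = 1.35 mA.
V_CE = V_CC − I_C·R_C − I_E·R_E = 9.1 − 1.34×1.5 − 1.35×2.2 = 4.13 V.
V_CE = 4.13 V > 0.2 V confirms active-region operation.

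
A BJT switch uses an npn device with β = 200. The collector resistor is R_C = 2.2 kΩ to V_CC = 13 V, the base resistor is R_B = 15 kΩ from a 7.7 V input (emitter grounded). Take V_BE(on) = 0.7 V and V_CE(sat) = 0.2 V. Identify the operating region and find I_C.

saturation; I_C ≈ 5.8 mA

Assume active: I_B = (7.7 − 0.7)/15 = 0.467 mA, giving I_C = β·I_B = 93.3 mA.
But then V_CE = 13 − 93.3×2.2 = -192 V < V_CE(sat) = 0.2 V — impossible in the active region.
So the transistor is saturated. With V_CE = 0.2 V, I_C = (V_CC − 0.2)/R_C = 12.8/2.2 = 5.82 mA.
Check: β·I_B = 93.3 mA > I_C = 5.82 mA, confirming saturation.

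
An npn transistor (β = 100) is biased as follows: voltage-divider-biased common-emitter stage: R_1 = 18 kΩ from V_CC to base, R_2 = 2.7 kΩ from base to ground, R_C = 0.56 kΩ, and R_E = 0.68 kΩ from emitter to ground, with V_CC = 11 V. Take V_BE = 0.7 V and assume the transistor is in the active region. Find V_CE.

Thevenize the base divider: V_Th = V_CC·R_2/(R_1+R_2) = 11×2.7/20.7 = 1.43 V, R_Th = R_1‖R_2 = 2.35 kΩ.
Base-emitter loop: V_Th = I_B·R_Th + V_BE + (β+1)I_B·R_E, so I_B = (1.43 − 0.7) / (2.35 + 101×0.68) = 0.0103 mA.
I_C = β·I_B = 100×0.0103 = 1.03 mA, and I_E = (β+1)I_B = 1.04 mA.
V_CE = V_CC − I_C·R_C − I_E·R_E = 11 − 1.03×0.56 − 1.04×0.68 = 9.71 V.
V_CE = 9.71 V > 0.2 V confirms active-region operation.

V_CE ≈ 9.7 V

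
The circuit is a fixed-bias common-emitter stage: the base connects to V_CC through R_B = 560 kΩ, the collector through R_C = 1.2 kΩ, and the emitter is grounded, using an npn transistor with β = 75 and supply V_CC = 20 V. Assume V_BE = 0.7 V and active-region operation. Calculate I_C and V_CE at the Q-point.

Base loop: V_CC = I_B·R_B + V_BE, so I_B = (20 − 0.7)/560 kΩ = 0.0345 mA.
In the active region I_C = β·I_B = 75 × 0.0345 = 2.58 mA.
Collector loop: V_CE = V_CC − I_C·R_C = 20 − 2.58×1.2 = 16.9 V.
Since V_CE = 16.9 V > V_CE(sat) ≈ 0.2 V, the transistor is in the active region as assumed.

I_C ≈ 2.6 mA, V_CE ≈ 17 V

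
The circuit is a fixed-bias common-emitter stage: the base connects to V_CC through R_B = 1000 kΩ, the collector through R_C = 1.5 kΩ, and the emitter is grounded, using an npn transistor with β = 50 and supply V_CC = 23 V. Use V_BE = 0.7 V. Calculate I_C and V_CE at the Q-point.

Base loop: V_CC = I_B·R_B + V_BE, so I_B = (23 − 0.7)/1000 kΩ = 0.0223 mA.
In the active region I_C = β·I_B = 50 × 0.0223 = 1.11 mA.
Collector loop: V_CE = V_CC − I_C·R_C = 23 − 1.11×1.5 = 21.3 V.
Since V_CE = 21.3 V > V_CE(sat) ≈ 0.2 V, the transistor is in the active region as assumed.

I_C ≈ 1.1 mA, V_CE ≈ 21 V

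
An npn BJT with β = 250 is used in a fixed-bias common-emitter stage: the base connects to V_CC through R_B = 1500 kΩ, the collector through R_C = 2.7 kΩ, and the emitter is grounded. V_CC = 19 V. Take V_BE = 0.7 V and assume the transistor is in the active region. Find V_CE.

V_CE ≈ 11 V

Base loop: V_CC = I_B·R_B + V_BE, so I_B = (19 − 0.7)/1500 kΩ = 0.0122 mA.
In the active region I_C = β·I_B = 250 × 0.0122 = 3.05 mA.
Collector loop: V_CE = V_CC − I_C·R_C = 19 − 3.05×2.7 = 10.8 V.
Since V_CE = 10.8 V > V_CE(sat) ≈ 0.2 V, the transistor is in the active region as assumed.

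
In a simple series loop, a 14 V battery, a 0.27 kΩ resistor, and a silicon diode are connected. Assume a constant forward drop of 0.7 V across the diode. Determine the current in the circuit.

KVL around the loop: 14 = V_D + I·R = 0.7 + I × 0.27 kΩ.
So I = (14 − 0.7) / 0.27 kΩ = 13.3 / 0.27 = 49.3 mA.

I ≈ 49 mA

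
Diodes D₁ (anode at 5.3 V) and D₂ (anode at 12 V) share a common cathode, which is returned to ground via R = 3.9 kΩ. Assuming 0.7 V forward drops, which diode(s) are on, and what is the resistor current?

Assume both conduct. Then node N would need to be at both 5.3−0.7 = 4.6 V and 12−0.7 = 11.3 V, which is impossible.
Assume only D₂ conducts: V_N = 12 − 0.7 = 11.3 V, so I_R = 11.3/3.9 = 2.9 mA.
Check D₁: its anode-to-cathode voltage is 5.3 − 11.3 = -6 V < 0.7 V, so it is off. The assumption is consistent.

Only D₂ conducts; I_R ≈ 2.9 mA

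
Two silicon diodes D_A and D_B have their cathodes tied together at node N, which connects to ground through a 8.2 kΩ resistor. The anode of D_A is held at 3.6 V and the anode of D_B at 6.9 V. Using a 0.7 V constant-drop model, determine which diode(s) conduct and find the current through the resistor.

Only D_B conducts; I_R ≈ 0.76 mA

Assume both conduct. Then node N would need to be at both 3.6−0.7 = 2.9 V and 6.9−0.7 = 6.2 V, which is impossible.
Assume only D_B conducts: V_N = 6.9 − 0.7 = 6.2 V, so I_R = 6.2/8.2 = 0.756 mA.
Check D_A: its anode-to-cathode voltage is 3.6 − 6.2 = -2.6 V < 0.7 V, so it is off. The assumption is consistent.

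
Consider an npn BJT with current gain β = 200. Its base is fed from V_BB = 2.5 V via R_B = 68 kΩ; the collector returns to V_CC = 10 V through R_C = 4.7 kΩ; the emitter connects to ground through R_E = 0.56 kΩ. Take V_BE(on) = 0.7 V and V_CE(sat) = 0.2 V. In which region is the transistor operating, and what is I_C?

saturation; I_C ≈ 1.9 mA

Assume active: I_B = (2.5 − 0.7)/(68 + 201×0.56) = 0.00997 mA, I_C = β·I_B = 1.99 mA.
Then V_CE = 10 − 1.99×4.7 − 2×0.56 = -0.493 V < 0.2 V — the active assumption fails.
Re-solve with V_CE = 0.2 V. KCL at the emitter: V_E/R_E = (V_BB−0.7−V_E)/R_B + (V_CC−0.2−V_E)/R_C, giving V_E = 1.05 V.
I_C = (V_CC − 0.2 − V_E)/R_C = (9.8 − 1.05)/4.7 = 1.86 mA.
Check: I_B = (1.8 − 1.05)/68 = 0.011 mA, and β·I_B = 2.21 mA > I_C, confirming saturation.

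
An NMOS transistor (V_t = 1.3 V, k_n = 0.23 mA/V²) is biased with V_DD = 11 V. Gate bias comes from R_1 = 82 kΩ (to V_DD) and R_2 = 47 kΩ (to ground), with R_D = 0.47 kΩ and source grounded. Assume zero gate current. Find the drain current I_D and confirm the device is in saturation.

V_G = V_DD·R_2/(R_1+R_2) = 11×47/129 = 4.01 V. With the source grounded, V_GS = V_G = 4.01 V.
Assume saturation: I_D = (k_n/2)(V_GS − V_t)² = (0.23/2)×(4.01 − 1.3)² = 0.115×2.71² = 0.843 mA.
V_DS = V_DD − I_D·R_D = 11 − 0.843×0.47 = 10.6 V.
Saturation requires V_DS ≥ V_GS − V_t = 2.71 V; 10.6 ≥ 2.71 ✓.

I_D ≈ 0.84 mA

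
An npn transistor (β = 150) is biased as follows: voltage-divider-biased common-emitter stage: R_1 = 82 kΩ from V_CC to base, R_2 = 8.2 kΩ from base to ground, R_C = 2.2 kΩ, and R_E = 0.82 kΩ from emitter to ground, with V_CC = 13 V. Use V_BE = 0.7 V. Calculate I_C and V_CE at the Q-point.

Thevenize the base divider: V_Th = V_CC·R_2/(R_1+R_2) = 13×8.2/90.2 = 1.18 V, R_Th = R_1‖R_2 = 7.45 kΩ.
Base-emitter loop: V_Th = I_B·R_Th + V_BE + (β+1)I_B·R_E, so I_B = (1.18 − 0.7) / (7.45 + 151×0.82) = 0.00367 mA.
I_C = β·I_B = 150×0.00367 = 0.551 mA, and I_E = (β+1)I_B = 0.554 mA.
V_CE = V_CC − I_C·R_C − I_E·R_E = 13 − 0.551×2.2 − 0.554×0.82 = 11.3 V.
V_CE = 11.3 V > 0.2 V confirms active-region operation.

I_C ≈ 0.55 mA, V_CE ≈ 11 V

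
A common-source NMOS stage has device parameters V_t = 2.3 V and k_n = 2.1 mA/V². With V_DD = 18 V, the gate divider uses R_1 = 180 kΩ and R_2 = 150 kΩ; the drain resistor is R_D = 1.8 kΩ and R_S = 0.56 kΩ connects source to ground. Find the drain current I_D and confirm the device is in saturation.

V_G = V_DD·R_2/(R_1+R_2) = 18×150/330 = 8.18 V.
Assume saturation: I_D = (k_n/2)(V_GS − V_t)² with V_GS = V_G − I_D·R_S = 8.18 − 0.56·I_D.
Substituting gives 0.329·I_D² − 7.92·I_D + 36.3 = 0, with roots I_D = 6.17 or 17.9 mA.
The root I_D = 17.9 mA gives V_GS = -1.83 V ≤ V_t, so take I_D = 6.17 mA.
Then V_GS = 4.72 V and V_DS = V_DD − I_D(R_D+R_S) = 18 − 6.17×2.36 = 3.43 V.
Saturation requires V_DS ≥ V_GS − V_t = 2.42 V; 3.43 ≥ 2.42 ✓.

I_D ≈ 6.2 mA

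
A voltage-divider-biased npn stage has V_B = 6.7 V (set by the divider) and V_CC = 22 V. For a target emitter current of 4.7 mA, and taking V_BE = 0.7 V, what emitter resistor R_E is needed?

V_E = V_B − V_BE = 6.7 − 0.7 = 6 V.
R_E = V_E / I_E = 6 / 4.7 = 1.28 kΩ.

R_E ≈ 1.3 kΩ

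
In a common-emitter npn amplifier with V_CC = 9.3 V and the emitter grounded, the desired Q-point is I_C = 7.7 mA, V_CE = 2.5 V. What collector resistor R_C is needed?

Collector loop: V_CC = I_C·R_C + V_CE.
R_C = (V_CC − V_CE)/I_C = (9.3 − 2.5)/7.7 = 0.883 kΩ.

R_C ≈ 0.88 kΩ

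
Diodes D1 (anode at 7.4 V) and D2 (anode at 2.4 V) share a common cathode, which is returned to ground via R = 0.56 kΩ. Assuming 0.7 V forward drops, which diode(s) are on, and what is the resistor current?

Assume both conduct. Then node N would need to be at both 7.4−0.7 = 6.7 V and 2.4−0.7 = 1.7 V, which is impossible.
Assume only D1 conducts: V_N = 7.4 − 0.7 = 6.7 V, so I_R = 6.7/0.56 = 12 mA.
Check D2: its anode-to-cathode voltage is 2.4 − 6.7 = -4.3 V < 0.7 V, so it is off. The assumption is consistent.

Only D1 conducts; I_R ≈ 12 mA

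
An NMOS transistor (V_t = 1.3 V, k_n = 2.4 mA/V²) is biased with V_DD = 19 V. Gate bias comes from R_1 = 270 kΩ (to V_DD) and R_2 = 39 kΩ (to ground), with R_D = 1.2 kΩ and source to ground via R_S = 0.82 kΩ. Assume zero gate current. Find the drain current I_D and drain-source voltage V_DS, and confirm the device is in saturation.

I_D ≈ 0.53 mA, V_DS ≈ 18 V

V_G = V_DD·R_2/(R_1+R_2) = 19×39/309 = 2.4 V.
Assume saturation: I_D = (k_n/2)(V_GS − V_t)² with V_GS = V_G − I_D·R_S = 2.4 − 0.82·I_D.
Substituting gives 0.807·I_D² − 3.16·I_D + 1.45 = 0, with roots I_D = 0.529 or 3.39 mA.
The root I_D = 3.39 mA gives V_GS = -0.38 V ≤ V_t, so take I_D = 0.529 mA.
Then V_GS = 1.96 V and V_DS = V_DD − I_D(R_D+R_S) = 19 − 0.529×2.02 = 17.9 V.
Saturation requires V_DS ≥ V_GS − V_t = 0.664 V; 17.9 ≥ 0.664 ✓.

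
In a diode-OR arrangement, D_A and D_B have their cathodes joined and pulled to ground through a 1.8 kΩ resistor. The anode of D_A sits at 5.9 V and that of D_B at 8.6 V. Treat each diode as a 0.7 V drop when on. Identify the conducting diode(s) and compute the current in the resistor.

Assume both conduct. Then node N would need to be at both 5.9−0.7 = 5.2 V and 8.6−0.7 = 7.9 V, which is impossible.
Assume only D_B conducts: V_N = 8.6 − 0.7 = 7.9 V, so I_R = 7.9/1.8 = 4.39 mA.
Check D_A: its anode-to-cathode voltage is 5.9 − 7.9 = -2 V < 0.7 V, so it is off. The assumption is consistent.

Only D_B conducts; I_R ≈ 4.4 mA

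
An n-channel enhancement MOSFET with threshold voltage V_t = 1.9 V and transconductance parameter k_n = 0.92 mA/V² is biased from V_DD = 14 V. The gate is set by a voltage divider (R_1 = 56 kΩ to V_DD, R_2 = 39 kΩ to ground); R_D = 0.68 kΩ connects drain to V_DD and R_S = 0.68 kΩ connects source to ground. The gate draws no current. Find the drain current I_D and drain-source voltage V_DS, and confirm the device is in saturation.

V_G = V_DD·R_2/(R_1+R_2) = 14×39/95 = 5.75 V.
Assume saturation: I_D = (k_n/2)(V_GS − V_t)² with V_GS = V_G − I_D·R_S = 5.75 − 0.68·I_D.
Substituting gives 0.213·I_D² − 3.41·I_D + 6.81 = 0, with roots I_D = 2.34 or 13.7 mA.
The root I_D = 13.7 mA gives V_GS = -3.55 V ≤ V_t, so take I_D = 2.34 mA.
Then V_GS = 4.16 V and V_DS = V_DD − I_D(R_D+R_S) = 14 − 2.34×1.36 = 10.8 V.
Saturation requires V_DS ≥ V_GS − V_t = 2.26 V; 10.8 ≥ 2.26 ✓.

I_D ≈ 2.3 mA, V_DS ≈ 11 V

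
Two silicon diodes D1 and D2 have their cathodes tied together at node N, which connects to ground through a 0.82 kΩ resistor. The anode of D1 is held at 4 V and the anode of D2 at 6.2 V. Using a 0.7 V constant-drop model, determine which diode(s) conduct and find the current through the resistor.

Assume both conduct. Then node N would need to be at both 4−0.7 = 3.3 V and 6.2−0.7 = 5.5 V, which is impossible.
Assume only D2 conducts: V_N = 6.2 − 0.7 = 5.5 V, so I_R = 5.5/0.82 = 6.71 mA.
Check D1: its anode-to-cathode voltage is 4 − 5.5 = -1.5 V < 0.7 V, so it is off. The assumption is consistent.

Only D2 conducts; I_R ≈ 6.7 mA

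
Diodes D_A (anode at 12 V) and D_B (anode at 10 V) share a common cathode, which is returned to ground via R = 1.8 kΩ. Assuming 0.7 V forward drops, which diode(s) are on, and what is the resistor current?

Only D_A conducts; I_R ≈ 6.3 mA

Assume both conduct. Then node N would need to be at both 12−0.7 = 11.3 V and 10−0.7 = 9.3 V, which is impossible.
Assume only D_A conducts: V_N = 12 − 0.7 = 11.3 V, so I_R = 11.3/1.8 = 6.28 mA.
Check D_B: its anode-to-cathode voltage is 10 − 11.3 = -1.3 V < 0.7 V, so it is off. The assumption is consistent.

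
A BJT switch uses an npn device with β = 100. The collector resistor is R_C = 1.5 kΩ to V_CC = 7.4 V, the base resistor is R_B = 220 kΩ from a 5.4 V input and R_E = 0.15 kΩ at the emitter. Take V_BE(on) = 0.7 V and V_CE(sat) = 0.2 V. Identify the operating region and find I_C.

Assume active. Base-emitter loop: I_B = (V_BB − V_BE)/(R_B + (β+1)R_E) = (5.4 − 0.7)/(220 + 101×0.15) = 0.02 mA.
I_C = β·I_B = 100×0.02 = 2 mA.
V_CE = V_CC − I_C·R_C − I_E·R_E = 7.4 − 2×1.5 − 2.02×0.15 = 4.1 V > V_CE(sat), so the active-region assumption holds.

active; I_C ≈ 2 mA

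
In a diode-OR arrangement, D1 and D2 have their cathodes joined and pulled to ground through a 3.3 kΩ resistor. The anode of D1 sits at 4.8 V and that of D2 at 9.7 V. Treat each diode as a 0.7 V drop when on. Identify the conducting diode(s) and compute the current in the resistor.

Assume both conduct. Then node N would need to be at both 4.8−0.7 = 4.1 V and 9.7−0.7 = 9 V, which is impossible.
Assume only D2 conducts: V_N = 9.7 − 0.7 = 9 V, so I_R = 9/3.3 = 2.73 mA.
Check D1: its anode-to-cathode voltage is 4.8 − 9 = -4.2 V < 0.7 V, so it is off. The assumption is consistent.

Only D2 conducts; I_R ≈ 2.7 mA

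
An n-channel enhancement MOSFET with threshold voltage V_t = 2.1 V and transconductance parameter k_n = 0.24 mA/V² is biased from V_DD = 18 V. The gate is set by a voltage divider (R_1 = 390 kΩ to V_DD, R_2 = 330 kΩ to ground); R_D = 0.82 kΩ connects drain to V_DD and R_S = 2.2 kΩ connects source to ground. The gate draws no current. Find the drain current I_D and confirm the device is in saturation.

V_G = V_DD·R_2/(R_1+R_2) = 18×330/720 = 8.25 V.
Assume saturation: I_D = (k_n/2)(V_GS − V_t)² with V_GS = V_G − I_D·R_S = 8.25 − 2.2·I_D.
Substituting gives 0.581·I_D² − 4.25·I_D + 4.54 = 0, with roots I_D = 1.3 or 6.01 mA.
The root I_D = 6.01 mA gives V_GS = -4.98 V ≤ V_t, so take I_D = 1.3 mA.
Then V_GS = 5.39 V and V_DS = V_DD − I_D(R_D+R_S) = 18 − 1.3×3.02 = 14.1 V.
Saturation requires V_DS ≥ V_GS − V_t = 3.29 V; 14.1 ≥ 3.29 ✓.

I_D ≈ 1.3 mA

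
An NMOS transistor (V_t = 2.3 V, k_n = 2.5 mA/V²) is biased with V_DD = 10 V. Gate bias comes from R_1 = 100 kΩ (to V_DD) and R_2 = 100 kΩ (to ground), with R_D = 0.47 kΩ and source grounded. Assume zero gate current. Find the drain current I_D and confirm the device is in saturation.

I_D ≈ 9.1 mA

V_G = V_DD·R_2/(R_1+R_2) = 10×100/200 = 5 V. With the source grounded, V_GS = V_G = 5 V.
Assume saturation: I_D = (k_n/2)(V_GS − V_t)² = (2.5/2)×(5 − 2.3)² = 1.25×2.7² = 9.11 mA.
V_DS = V_DD − I_D·R_D = 10 − 9.11×0.47 = 5.72 V.
Saturation requires V_DS ≥ V_GS − V_t = 2.7 V; 5.72 ≥ 2.7 ✓.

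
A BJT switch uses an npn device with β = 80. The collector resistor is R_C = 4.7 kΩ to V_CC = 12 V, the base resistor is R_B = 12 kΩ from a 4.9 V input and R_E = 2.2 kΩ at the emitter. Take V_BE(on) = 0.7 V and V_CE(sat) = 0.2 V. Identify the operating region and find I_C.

Assume active: I_B = (4.9 − 0.7)/(12 + 81×2.2) = 0.0221 mA, I_C = β·I_B = 1.77 mA.
Then V_CE = 12 − 1.77×4.7 − 1.79×2.2 = -0.238 V < 0.2 V — the active assumption fails.
Re-solve with V_CE = 0.2 V. KCL at the emitter: V_E/R_E = (V_BB−0.7−V_E)/R_B + (V_CC−0.2−V_E)/R_C, giving V_E = 3.81 V.
I_C = (V_CC − 0.2 − V_E)/R_C = (11.8 − 3.81)/4.7 = 1.7 mA.
Check: I_B = (4.2 − 3.81)/12 = 0.0324 mA, and β·I_B = 2.59 mA > I_C, confirming saturation.

saturation; I_C ≈ 1.7 mA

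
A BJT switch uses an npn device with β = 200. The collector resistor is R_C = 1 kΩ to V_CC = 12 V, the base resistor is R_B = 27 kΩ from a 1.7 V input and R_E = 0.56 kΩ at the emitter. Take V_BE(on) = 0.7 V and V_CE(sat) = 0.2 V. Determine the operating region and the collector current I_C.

Assume active. Base-emitter loop: I_B = (V_BB − V_BE)/(R_B + (β+1)R_E) = (1.7 − 0.7)/(27 + 201×0.56) = 0.00717 mA.
I_C = β·I_B = 200×0.00717 = 1.43 mA.
V_CE = V_CC − I_C·R_C − I_E·R_E = 12 − 1.43×1 − 1.44×0.56 = 9.76 V > V_CE(sat), so the active-region assumption holds.

active; I_C ≈ 1.4 mA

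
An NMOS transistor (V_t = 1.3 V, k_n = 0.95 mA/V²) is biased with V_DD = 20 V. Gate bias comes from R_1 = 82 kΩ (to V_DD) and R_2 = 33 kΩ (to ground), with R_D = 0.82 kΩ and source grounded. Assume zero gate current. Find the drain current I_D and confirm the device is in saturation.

V_G = V_DD·R_2/(R_1+R_2) = 20×33/115 = 5.74 V. With the source grounded, V_GS = V_G = 5.74 V.
Assume saturation: I_D = (k_n/2)(V_GS − V_t)² = (0.95/2)×(5.74 − 1.3)² = 0.475×4.44² = 9.36 mA.
V_DS = V_DD − I_D·R_D = 20 − 9.36×0.82 = 12.3 V.
Saturation requires V_DS ≥ V_GS − V_t = 4.44 V; 12.3 ≥ 4.44 ✓.

I_D ≈ 9.4 mA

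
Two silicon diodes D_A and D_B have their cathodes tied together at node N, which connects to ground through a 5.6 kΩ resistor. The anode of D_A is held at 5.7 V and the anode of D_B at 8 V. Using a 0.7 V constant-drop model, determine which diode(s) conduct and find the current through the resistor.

Only D_B conducts; I_R ≈ 1.3 mA

Assume both conduct. Then node N would need to be at both 5.7−0.7 = 5 V and 8−0.7 = 7.3 V, which is impossible.
Assume only D_B conducts: V_N = 8 − 0.7 = 7.3 V, so I_R = 7.3/5.6 = 1.3 mA.
Check D_A: its anode-to-cathode voltage is 5.7 − 7.3 = -1.6 V < 0.7 V, so it is off. The assumption is consistent.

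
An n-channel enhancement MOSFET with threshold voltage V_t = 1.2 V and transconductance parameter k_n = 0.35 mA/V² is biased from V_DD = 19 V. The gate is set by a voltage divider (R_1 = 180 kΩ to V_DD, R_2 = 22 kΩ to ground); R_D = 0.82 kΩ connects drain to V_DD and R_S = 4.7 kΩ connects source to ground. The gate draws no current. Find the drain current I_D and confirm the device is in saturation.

V_G = V_DD·R_2/(R_1+R_2) = 19×22/202 = 2.07 V.
Assume saturation: I_D = (k_n/2)(V_GS − V_t)² with V_GS = V_G − I_D·R_S = 2.07 − 4.7·I_D.
Substituting gives 3.87·I_D² − 2.43·I_D + 0.132 = 0, with roots I_D = 0.0602 or 0.568 mA.
The root I_D = 0.568 mA gives V_GS = -0.602 V ≤ V_t, so take I_D = 0.0602 mA.
Then V_GS = 1.79 V and V_DS = V_DD − I_D(R_D+R_S) = 19 − 0.0602×5.52 = 18.7 V.
Saturation requires V_DS ≥ V_GS − V_t = 0.586 V; 18.7 ≥ 0.586 ✓.

I_D ≈ 0.06 mA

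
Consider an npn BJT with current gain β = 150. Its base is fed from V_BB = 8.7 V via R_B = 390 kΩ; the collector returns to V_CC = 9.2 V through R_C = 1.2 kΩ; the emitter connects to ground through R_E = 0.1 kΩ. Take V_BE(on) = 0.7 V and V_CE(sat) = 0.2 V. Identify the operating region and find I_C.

Assume active. Base-emitter loop: I_B = (V_BB − V_BE)/(R_B + (β+1)R_E) = (8.7 − 0.7)/(390 + 151×0.1) = 0.0197 mA.
I_C = β·I_B = 150×0.0197 = 2.96 mA.
V_CE = V_CC − I_C·R_C − I_E·R_E = 9.2 − 2.96×1.2 − 2.98×0.1 = 5.35 V > V_CE(sat), so the active-region assumption holds.

active; I_C ≈ 3 mA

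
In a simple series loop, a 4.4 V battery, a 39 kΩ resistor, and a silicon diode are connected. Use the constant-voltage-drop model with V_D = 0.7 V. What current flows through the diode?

I ≈ 0.095 mA

KVL around the loop: 4.4 = V_D + I·R = 0.7 + I × 39 kΩ.
So I = (4.4 − 0.7) / 39 kΩ = 3.7 / 39 = 0.0949 mA.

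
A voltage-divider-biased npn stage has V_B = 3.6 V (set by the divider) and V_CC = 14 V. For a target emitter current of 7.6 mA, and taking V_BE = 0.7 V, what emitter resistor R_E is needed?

V_E = V_B − V_BE = 3.6 − 0.7 = 2.9 V.
R_E = V_E / I_E = 2.9 / 7.6 = 0.382 kΩ.

R_E ≈ 0.38 kΩ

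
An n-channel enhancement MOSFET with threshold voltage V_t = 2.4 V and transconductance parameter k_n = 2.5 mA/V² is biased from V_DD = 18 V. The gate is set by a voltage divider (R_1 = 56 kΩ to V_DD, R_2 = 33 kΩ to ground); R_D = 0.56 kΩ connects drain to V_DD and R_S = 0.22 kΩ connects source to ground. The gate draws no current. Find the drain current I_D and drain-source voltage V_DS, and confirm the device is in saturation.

V_G = V_DD·R_2/(R_1+R_2) = 18×33/89 = 6.67 V.
Assume saturation: I_D = (k_n/2)(V_GS − V_t)² with V_GS = V_G − I_D·R_S = 6.67 − 0.22·I_D.
Substituting gives 0.0605·I_D² − 3.35·I_D + 22.8 = 0, with roots I_D = 7.96 or 47.4 mA.
The root I_D = 47.4 mA gives V_GS = -3.76 V ≤ V_t, so take I_D = 7.96 mA.
Then V_GS = 4.92 V and V_DS = V_DD − I_D(R_D+R_S) = 18 − 7.96×0.78 = 11.8 V.
Saturation requires V_DS ≥ V_GS − V_t = 2.52 V; 11.8 ≥ 2.52 ✓.

I_D ≈ 8 mA, V_DS ≈ 12 V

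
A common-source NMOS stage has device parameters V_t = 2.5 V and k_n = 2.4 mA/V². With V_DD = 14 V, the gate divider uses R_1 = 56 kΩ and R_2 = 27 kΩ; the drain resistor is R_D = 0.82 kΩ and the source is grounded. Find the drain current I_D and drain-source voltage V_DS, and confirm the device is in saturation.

V_G = V_DD·R_2/(R_1+R_2) = 14×27/83 = 4.55 V. With the source grounded, V_GS = V_G = 4.55 V.
Assume saturation: I_D = (k_n/2)(V_GS − V_t)² = (2.4/2)×(4.55 − 2.5)² = 1.2×2.05² = 5.06 mA.
V_DS = V_DD − I_D·R_D = 14 − 5.06×0.82 = 9.85 V.
Saturation requires V_DS ≥ V_GS − V_t = 2.05 V; 9.85 ≥ 2.05 ✓.

I_D ≈ 5.1 mA, V_DS ≈ 9.8 V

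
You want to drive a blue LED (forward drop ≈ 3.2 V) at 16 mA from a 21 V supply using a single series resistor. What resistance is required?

The resistor drops V_S − V_D = 21 − 3.2 = 17.8 V at 16 mA.
R = 17.8 V / 16 mA = 1.11 kΩ.

R ≈ 1.1 kΩ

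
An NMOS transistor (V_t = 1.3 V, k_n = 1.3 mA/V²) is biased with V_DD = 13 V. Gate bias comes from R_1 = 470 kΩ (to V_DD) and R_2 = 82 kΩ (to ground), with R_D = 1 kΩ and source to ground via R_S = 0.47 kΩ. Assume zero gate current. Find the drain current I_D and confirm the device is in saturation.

V_G = V_DD·R_2/(R_1+R_2) = 13×82/552 = 1.93 V.
Assume saturation: I_D = (k_n/2)(V_GS − V_t)² with V_GS = V_G − I_D·R_S = 1.93 − 0.47·I_D.
Substituting gives 0.144·I_D² − 1.39·I_D + 0.259 = 0, with roots I_D = 0.191 or 9.46 mA.
The root I_D = 9.46 mA gives V_GS = -2.51 V ≤ V_t, so take I_D = 0.191 mA.
Then V_GS = 1.84 V and V_DS = V_DD − I_D(R_D+R_S) = 13 − 0.191×1.47 = 12.7 V.
Saturation requires V_DS ≥ V_GS − V_t = 0.542 V; 12.7 ≥ 0.542 ✓.

I_D ≈ 0.19 mA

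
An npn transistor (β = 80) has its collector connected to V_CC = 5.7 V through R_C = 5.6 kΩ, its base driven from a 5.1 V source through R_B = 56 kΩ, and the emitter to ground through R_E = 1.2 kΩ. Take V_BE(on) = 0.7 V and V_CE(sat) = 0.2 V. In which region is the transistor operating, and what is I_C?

saturation; I_C ≈ 0.8 mA

Assume active: I_B = (5.1 − 0.7)/(56 + 81×1.2) = 0.0287 mA, I_C = β·I_B = 2.3 mA.
Then V_CE = 5.7 − 2.3×5.6 − 2.33×1.2 = -9.96 V < 0.2 V — the active assumption fails.
Re-solve with V_CE = 0.2 V. KCL at the emitter: V_E/R_E = (V_BB−0.7−V_E)/R_B + (V_CC−0.2−V_E)/R_C, giving V_E = 1.03 V.
I_C = (V_CC − 0.2 − V_E)/R_C = (5.5 − 1.03)/5.6 = 0.798 mA.
Check: I_B = (4.4 − 1.03)/56 = 0.0602 mA, and β·I_B = 4.81 mA > I_C, confirming saturation.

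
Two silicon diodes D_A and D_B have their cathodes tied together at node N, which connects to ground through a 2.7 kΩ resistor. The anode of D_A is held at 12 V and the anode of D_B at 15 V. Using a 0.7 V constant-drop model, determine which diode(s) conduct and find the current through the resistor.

Only D_B conducts; I_R ≈ 5.3 mA

Assume both conduct. Then node N would need to be at both 12−0.7 = 11.3 V and 15−0.7 = 14.3 V, which is impossible.
Assume only D_B conducts: V_N = 15 − 0.7 = 14.3 V, so I_R = 14.3/2.7 = 5.3 mA.
Check D_A: its anode-to-cathode voltage is 12 − 14.3 = -2.3 V < 0.7 V, so it is off. The assumption is consistent.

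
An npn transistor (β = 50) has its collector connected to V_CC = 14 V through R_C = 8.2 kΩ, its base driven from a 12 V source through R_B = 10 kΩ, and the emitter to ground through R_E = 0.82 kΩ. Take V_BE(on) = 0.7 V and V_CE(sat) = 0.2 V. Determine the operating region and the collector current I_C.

saturation; I_C ≈ 1.4 mA

Assume active: I_B = (12 − 0.7)/(10 + 51×0.82) = 0.218 mA, I_C = β·I_B = 10.9 mA.
Then V_CE = 14 − 10.9×8.2 − 11.1×0.82 = -84.5 V < 0.2 V — the active assumption fails.
Re-solve with V_CE = 0.2 V. KCL at the emitter: V_E/R_E = (V_BB−0.7−V_E)/R_B + (V_CC−0.2−V_E)/R_C, giving V_E = 1.95 V.
I_C = (V_CC − 0.2 − V_E)/R_C = (13.8 − 1.95)/8.2 = 1.44 mA.
Check: I_B = (11.3 − 1.95)/10 = 0.935 mA, and β·I_B = 46.7 mA > I_C, confirming saturation.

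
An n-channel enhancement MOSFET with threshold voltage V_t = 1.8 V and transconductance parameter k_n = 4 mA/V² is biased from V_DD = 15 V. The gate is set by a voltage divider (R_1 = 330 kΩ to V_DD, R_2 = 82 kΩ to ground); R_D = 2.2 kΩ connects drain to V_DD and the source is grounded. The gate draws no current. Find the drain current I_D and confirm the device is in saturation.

V_G = V_DD·R_2/(R_1+R_2) = 15×82/412 = 2.99 V. With the source grounded, V_GS = V_G = 2.99 V.
Assume saturation: I_D = (k_n/2)(V_GS − V_t)² = (4/2)×(2.99 − 1.8)² = 2×1.19² = 2.81 mA.
V_DS = V_DD − I_D·R_D = 15 − 2.81×2.2 = 8.82 V.
Saturation requires V_DS ≥ V_GS − V_t = 1.19 V; 8.82 ≥ 1.19 ✓.

I_D ≈ 2.8 mA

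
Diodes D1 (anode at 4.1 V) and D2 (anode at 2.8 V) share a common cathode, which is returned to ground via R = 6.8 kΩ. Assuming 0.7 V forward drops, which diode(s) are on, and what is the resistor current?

Only D1 conducts; I_R ≈ 0.5 mA

Assume both conduct. Then node N would need to be at both 4.1−0.7 = 3.4 V and 2.8−0.7 = 2.1 V, which is impossible.
Assume only D1 conducts: V_N = 4.1 − 0.7 = 3.4 V, so I_R = 3.4/6.8 = 0.5 mA.
Check D2: its anode-to-cathode voltage is 2.8 − 3.4 = -0.6 V < 0.7 V, so it is off. The assumption is consistent.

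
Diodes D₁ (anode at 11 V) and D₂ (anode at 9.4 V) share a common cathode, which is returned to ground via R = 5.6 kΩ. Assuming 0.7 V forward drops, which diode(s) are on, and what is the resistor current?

Assume both conduct. Then node N would need to be at both 11−0.7 = 10.3 V and 9.4−0.7 = 8.7 V, which is impossible.
Assume only D₁ conducts: V_N = 11 − 0.7 = 10.3 V, so I_R = 10.3/5.6 = 1.84 mA.
Check D₂: its anode-to-cathode voltage is 9.4 − 10.3 = -0.9 V < 0.7 V, so it is off. The assumption is consistent.

Only D₁ conducts; I_R ≈ 1.8 mA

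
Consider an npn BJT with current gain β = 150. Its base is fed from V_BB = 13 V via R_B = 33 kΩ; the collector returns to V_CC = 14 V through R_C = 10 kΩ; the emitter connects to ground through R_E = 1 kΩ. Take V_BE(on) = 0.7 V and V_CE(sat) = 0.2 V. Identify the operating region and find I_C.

Assume active: I_B = (13 − 0.7)/(33 + 151×1) = 0.0668 mA, I_C = β·I_B = 10 mA.
Then V_CE = 14 − 10×10 − 10.1×1 = -96.4 V < 0.2 V — the active assumption fails.
Re-solve with V_CE = 0.2 V. KCL at the emitter: V_E/R_E = (V_BB−0.7−V_E)/R_B + (V_CC−0.2−V_E)/R_C, giving V_E = 1.55 V.
I_C = (V_CC − 0.2 − V_E)/R_C = (13.8 − 1.55)/10 = 1.22 mA.
Check: I_B = (12.3 − 1.55)/33 = 0.326 mA, and β·I_B = 48.9 mA > I_C, confirming saturation.

saturation; I_C ≈ 1.2 mA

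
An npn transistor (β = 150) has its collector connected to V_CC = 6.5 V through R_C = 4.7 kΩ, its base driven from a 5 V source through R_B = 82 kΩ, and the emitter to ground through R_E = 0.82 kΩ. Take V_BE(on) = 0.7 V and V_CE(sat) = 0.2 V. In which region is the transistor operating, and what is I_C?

Assume active: I_B = (5 − 0.7)/(82 + 151×0.82) = 0.0209 mA, I_C = β·I_B = 3.13 mA.
Then V_CE = 6.5 − 3.13×4.7 − 3.15×0.82 = -10.8 V < 0.2 V — the active assumption fails.
Re-solve with V_CE = 0.2 V. KCL at the emitter: V_E/R_E = (V_BB−0.7−V_E)/R_B + (V_CC−0.2−V_E)/R_C, giving V_E = 0.964 V.
I_C = (V_CC − 0.2 − V_E)/R_C = (6.3 − 0.964)/4.7 = 1.14 mA.
Check: I_B = (4.3 − 0.964)/82 = 0.0407 mA, and β·I_B = 6.1 mA > I_C, confirming saturation.

saturation; I_C ≈ 1.1 mA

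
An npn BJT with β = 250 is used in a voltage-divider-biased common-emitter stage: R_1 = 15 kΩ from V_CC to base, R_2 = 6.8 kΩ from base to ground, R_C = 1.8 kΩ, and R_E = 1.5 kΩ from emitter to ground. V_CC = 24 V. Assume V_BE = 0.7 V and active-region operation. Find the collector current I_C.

Thevenize the base divider: V_Th = V_CC·R_2/(R_1+R_2) = 24×6.8/21.8 = 7.49 V, R_Th = R_1‖R_2 = 4.68 kΩ.
Base-emitter loop: V_Th = I_B·R_Th + V_BE + (β+1)I_B·R_E, so I_B = (7.49 − 0.7) / (4.68 + 251×1.5) = 0.0178 mA.
I_C = β·I_B = 250×0.0178 = 4.45 mA, and I_E = (β+1)I_B = 4.47 mA.
V_CE = V_CC − I_C·R_C − I_E·R_E = 24 − 4.45×1.8 − 4.47×1.5 = 9.29 V.
V_CE = 9.29 V > 0.2 V confirms active-region operation.

I_C ≈ 4.5 mA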